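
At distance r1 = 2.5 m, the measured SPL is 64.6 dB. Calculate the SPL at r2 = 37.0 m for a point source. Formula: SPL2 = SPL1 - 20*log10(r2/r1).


r2/r1 = 37.0/2.5 = 14.8
Correction = 20*log10(14.8) = 23.4052 dB
SPL2 = 64.6 - 23.4052 = 41.195 dB


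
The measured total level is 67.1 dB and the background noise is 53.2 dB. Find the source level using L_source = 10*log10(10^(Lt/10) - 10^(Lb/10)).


10^(67.1/10) = 5.12861e+06
10^(53.2/10) = 208930
Difference = 5.12861e+06 - 208930 = 4.91968e+06
L_source = 10*log10(4.91968e+06) = 66.919 dB


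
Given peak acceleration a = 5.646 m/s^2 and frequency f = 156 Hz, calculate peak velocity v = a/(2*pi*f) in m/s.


omega = 2*pi*f = 2*pi*156 = 980.177 rad/s
v = a / omega = 5.646 / 980.177 = 0.0057602 m/s


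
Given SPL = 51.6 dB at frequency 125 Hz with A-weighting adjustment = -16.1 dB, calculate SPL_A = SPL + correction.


A-weighting table: 125 Hz -> -16.1 dB correction
SPL_A = SPL + correction = 51.6 + (-16.1) = 35.5 dBA


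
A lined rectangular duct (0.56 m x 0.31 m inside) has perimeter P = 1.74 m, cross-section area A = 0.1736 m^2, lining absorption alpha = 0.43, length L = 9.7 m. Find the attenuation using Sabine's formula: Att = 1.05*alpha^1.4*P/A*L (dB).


alpha^1.4 = 0.43^1.4 = 0.3068
Attenuation rate = 1.05 * alpha^1.4 * P / A
= 1.05 * 0.3068 * 1.74 / 0.1736 = 3.22882 dB/m
Total Att = 3.22882 * 9.7 = 31.32 dB


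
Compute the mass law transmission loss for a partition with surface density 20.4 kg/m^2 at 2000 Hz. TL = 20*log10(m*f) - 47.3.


m * f = 20.4 * 2000 = 40800
20*log10(40800) = 92.2132 dB
TL = 92.2132 - 47.3 = 44.913 dB


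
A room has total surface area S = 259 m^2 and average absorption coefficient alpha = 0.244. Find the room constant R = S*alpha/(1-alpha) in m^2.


R = 259 * 0.244 / (1 - 0.244) = 83.593 m^2


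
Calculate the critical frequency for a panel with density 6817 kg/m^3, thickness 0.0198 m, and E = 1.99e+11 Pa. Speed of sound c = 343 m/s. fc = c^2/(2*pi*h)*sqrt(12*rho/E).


12*rho/E = 12*6817/1.99e+11 = 4.11075e-07
sqrt(12*rho/E) = sqrt(4.11075e-07) = 0.000641151
c^2/(2*pi*h) = 343^2/(2*pi*0.0198) = 945678
fc = 945678 * 0.000641151 = 606.32 Hz


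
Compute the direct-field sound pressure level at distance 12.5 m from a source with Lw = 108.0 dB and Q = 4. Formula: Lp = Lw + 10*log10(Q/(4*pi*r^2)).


4*pi*r^2 = 4*pi*12.5^2 = 1963.5 m^2
Q / (4*pi*r^2) = 4 / 1963.5 = 0.00203718
Lp = 108.0 + 10*log10(0.00203718) = 81.09 dB


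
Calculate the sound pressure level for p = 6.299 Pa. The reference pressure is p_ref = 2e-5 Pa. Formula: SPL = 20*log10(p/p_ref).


p / p_ref = 6.299 / 2e-5 = 314950
SPL = 20 * log10(314950) = 109.96 dB


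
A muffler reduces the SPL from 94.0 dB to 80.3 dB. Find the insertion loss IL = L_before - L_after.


Insertion loss = SPL without muffler - SPL with muffler
IL = 94.0 - 80.3 = 13.7 dB


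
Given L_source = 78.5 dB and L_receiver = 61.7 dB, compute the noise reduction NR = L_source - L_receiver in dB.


NR = L_source - L_receiver (difference between source and receiving room levels)
NR = 78.5 - 61.7 = 16.8 dB


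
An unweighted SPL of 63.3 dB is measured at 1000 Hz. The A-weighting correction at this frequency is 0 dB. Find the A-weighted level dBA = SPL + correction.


A-weighting table: 1000 Hz -> 0 dB correction
SPL_A = SPL + correction = 63.3 + (0) = 63.3 dBA


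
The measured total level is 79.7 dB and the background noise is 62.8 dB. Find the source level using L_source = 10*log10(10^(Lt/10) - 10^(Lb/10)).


10^(79.7/10) = 9.33254e+07
10^(62.8/10) = 1.90546e+06
Difference = 9.33254e+07 - 1.90546e+06 = 9.14199e+07
L_source = 10*log10(9.14199e+07) = 79.61 dB


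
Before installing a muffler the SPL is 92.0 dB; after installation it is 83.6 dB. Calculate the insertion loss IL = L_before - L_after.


Insertion loss = SPL without muffler - SPL with muffler
IL = 92.0 - 83.6 = 8.4 dB


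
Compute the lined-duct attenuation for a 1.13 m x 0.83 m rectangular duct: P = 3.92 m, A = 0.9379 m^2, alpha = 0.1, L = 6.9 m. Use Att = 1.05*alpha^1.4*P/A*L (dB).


alpha^1.4 = 0.1^1.4 = 0.0398107
Attenuation rate = 1.05 * alpha^1.4 * P / A
= 1.05 * 0.0398107 * 3.92 / 0.9379 = 0.17471 dB/m
Total Att = 0.17471 * 6.9 = 1.2055 dB


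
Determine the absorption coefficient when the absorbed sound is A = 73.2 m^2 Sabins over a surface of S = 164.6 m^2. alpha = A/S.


Absorption coefficient = absorbed power / incident power
alpha = A / S = 73.2 / 164.6 = 0.44471


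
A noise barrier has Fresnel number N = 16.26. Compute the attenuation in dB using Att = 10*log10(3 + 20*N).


3 + 20*N = 3 + 20*16.26 = 328.2
Att = 10*log10(328.2) = 25.161 dB


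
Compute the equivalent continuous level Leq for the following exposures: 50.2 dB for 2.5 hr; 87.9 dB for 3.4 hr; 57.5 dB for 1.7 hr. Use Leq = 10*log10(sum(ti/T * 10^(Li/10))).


T_total = 2.5 + 3.4 + 1.7 = 7.6 hr
(2.5/7.6) * 10^(50.2/10) = 34445
(3.4/7.6) * 10^(87.9/10) = 2.75845e+08
(1.7/7.6) * 10^(57.5/10) = 125787
Sum = 34445 + 2.75845e+08 + 125787 = 2.76005e+08
Leq = 10*log10(2.76005e+08) = 84.409 dB


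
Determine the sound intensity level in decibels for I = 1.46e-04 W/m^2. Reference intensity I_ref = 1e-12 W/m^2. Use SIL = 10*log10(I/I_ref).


I / I_ref = 1.46e-04 / 1e-12 = 1.46e+08
SIL = 10 * log10(1.46e+08) = 81.644 dB


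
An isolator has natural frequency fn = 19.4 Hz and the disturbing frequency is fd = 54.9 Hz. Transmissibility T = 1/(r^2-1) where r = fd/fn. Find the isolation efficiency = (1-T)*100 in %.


r = 54.9 / 19.4 = 2.8299
r^2 - 1 = 2.8299^2 - 1 = 7.00833
T = 1/7.00833 = 0.142687
Efficiency = (1 - 0.142687)*100 = 85.731 %


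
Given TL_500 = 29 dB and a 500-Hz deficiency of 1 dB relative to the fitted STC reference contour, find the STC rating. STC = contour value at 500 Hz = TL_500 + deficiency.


By ASTM E413, STC = value of the fitted reference contour at 500 Hz.
Contour value at 500 Hz = TL_500 + deficiency = 29 + 1 = 30
STC = 30


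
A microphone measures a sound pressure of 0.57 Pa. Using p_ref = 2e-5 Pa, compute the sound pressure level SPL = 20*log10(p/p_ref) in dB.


p / p_ref = 0.57 / 2e-5 = 28500
SPL = 20 * log10(28500) = 89.097 dB


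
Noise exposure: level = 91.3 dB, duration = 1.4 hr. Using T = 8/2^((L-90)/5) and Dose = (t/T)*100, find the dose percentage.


T_allowed = 8 / 2^((91.3 - 90)/5) = 6.6807 hr
Dose = 1.4 / 6.6807 * 100 = 20.956 %


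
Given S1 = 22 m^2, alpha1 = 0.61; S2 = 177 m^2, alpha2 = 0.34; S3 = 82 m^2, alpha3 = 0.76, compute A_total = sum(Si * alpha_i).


22 * 0.61 = 13.42
177 * 0.34 = 60.18
82 * 0.76 = 62.32
A_total = 13.42 + 60.18 + 62.32 = 135.92 m^2


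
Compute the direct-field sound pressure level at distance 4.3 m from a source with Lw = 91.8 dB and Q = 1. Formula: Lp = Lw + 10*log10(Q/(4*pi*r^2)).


4*pi*r^2 = 4*pi*4.3^2 = 232.352 m^2
Q / (4*pi*r^2) = 1 / 232.352 = 0.00430381
Lp = 91.8 + 10*log10(0.00430381) = 68.139 dB


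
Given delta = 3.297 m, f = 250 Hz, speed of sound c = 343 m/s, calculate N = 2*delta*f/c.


N = 2*delta*f/c = 2*delta/lambda, where lambda = c/f
lambda = 343 / 250 = 1.372 m
N = 2 * 3.297 / 1.372 = 4.8061


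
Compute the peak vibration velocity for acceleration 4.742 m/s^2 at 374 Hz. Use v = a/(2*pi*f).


omega = 2*pi*f = 2*pi*374 = 2349.91 rad/s
v = a / omega = 4.742 / 2349.91 = 0.0020179 m/s


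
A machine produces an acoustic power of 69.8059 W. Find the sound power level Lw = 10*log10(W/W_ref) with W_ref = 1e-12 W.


W / W_ref = 69.8059 / 1e-12 = 6.98059e+13
Lw = 10 * log10(6.98059e+13) = 138.44 dB


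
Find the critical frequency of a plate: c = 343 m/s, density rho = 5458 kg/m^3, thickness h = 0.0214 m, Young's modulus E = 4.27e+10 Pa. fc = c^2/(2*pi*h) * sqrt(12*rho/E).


12*rho/E = 12*5458/4.27e+10 = 1.53386e-06
sqrt(12*rho/E) = sqrt(1.53386e-06) = 0.00123849
c^2/(2*pi*h) = 343^2/(2*pi*0.0214) = 874973
fc = 874973 * 0.00123849 = 1083.6 Hz


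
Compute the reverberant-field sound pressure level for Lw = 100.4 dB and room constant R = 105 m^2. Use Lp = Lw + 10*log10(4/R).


4/R = 4/105 = 0.0380952
Lp = 100.4 + 10*log10(0.0380952) = 86.209 dB


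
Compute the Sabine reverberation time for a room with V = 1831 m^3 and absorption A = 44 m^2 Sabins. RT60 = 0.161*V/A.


RT60 = 0.161 * 1831 / 44 = 6.6998 s


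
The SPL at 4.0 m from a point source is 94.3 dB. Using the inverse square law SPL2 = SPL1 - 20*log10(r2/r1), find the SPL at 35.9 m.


r2/r1 = 35.9/4.0 = 8.975
Correction = 20*log10(8.975) = 19.0607 dB
SPL2 = 94.3 - 19.0607 = 75.239 dB


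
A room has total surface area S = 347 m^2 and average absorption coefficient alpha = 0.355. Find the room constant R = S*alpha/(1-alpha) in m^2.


R = 347 * 0.355 / (1 - 0.355) = 190.98 m^2


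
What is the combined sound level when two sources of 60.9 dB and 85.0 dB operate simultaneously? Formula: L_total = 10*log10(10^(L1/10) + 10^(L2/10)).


10^(60.9/10) = 1.23027e+06
10^(85.0/10) = 3.16228e+08
Sum = 1.23027e+06 + 3.16228e+08 = 3.17458e+08
L_total = 10*log10(3.17458e+08) = 85.017 dB


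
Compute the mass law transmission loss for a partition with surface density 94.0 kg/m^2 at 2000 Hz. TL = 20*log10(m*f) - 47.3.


m * f = 94.0 * 2000 = 188000
20*log10(188000) = 105.483 dB
TL = 105.483 - 47.3 = 58.183 dB


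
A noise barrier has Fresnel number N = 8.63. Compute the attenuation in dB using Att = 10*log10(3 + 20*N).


3 + 20*N = 3 + 20*8.63 = 175.6
Att = 10*log10(175.6) = 22.445 dB


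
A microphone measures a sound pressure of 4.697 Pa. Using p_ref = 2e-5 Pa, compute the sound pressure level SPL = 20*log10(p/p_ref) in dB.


p / p_ref = 4.697 / 2e-5 = 234850
SPL = 20 * log10(234850) = 107.42 dB


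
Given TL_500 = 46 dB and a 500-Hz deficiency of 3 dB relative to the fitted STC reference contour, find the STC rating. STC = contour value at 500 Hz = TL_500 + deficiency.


By ASTM E413, STC = value of the fitted reference contour at 500 Hz.
Contour value at 500 Hz = TL_500 + deficiency = 46 + 3 = 49
STC = 49


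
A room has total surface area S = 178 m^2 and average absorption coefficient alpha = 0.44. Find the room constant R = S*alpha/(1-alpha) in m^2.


R = 178 * 0.44 / (1 - 0.44) = 139.86 m^2


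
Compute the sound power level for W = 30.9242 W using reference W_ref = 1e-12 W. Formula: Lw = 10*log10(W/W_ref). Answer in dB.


W / W_ref = 30.9242 / 1e-12 = 3.09242e+13
Lw = 10 * log10(3.09242e+13) = 134.9 dB


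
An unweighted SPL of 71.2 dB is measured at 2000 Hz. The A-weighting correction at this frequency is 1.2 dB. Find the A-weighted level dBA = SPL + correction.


A-weighting table: 2000 Hz -> 1.2 dB correction
SPL_A = SPL + correction = 71.2 + (1.2) = 72.4 dBA


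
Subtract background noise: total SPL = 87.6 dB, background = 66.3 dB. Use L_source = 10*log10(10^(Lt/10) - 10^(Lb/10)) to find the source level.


10^(87.6/10) = 5.7544e+08
10^(66.3/10) = 4.2658e+06
Difference = 5.7544e+08 - 4.2658e+06 = 5.71174e+08
L_source = 10*log10(5.71174e+08) = 87.568 dB


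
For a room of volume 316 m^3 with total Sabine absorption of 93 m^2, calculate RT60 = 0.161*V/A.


RT60 = 0.161 * 316 / 93 = 0.54705 s


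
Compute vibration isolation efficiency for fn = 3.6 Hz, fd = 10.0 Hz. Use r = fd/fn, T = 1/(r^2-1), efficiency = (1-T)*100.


r = 10.0 / 3.6 = 2.77778
r^2 - 1 = 2.77778^2 - 1 = 6.71606
T = 1/6.71606 = 0.148897
Efficiency = (1 - 0.148897)*100 = 85.11 %


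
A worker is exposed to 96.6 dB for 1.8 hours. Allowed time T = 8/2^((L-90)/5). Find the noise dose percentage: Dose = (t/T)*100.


T_allowed = 8 / 2^((96.6 - 90)/5) = 3.20428 hr
Dose = 1.8 / 3.20428 * 100 = 56.175 %


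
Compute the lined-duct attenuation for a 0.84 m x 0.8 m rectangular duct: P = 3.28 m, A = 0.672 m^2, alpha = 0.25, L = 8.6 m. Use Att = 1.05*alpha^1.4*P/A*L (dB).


alpha^1.4 = 0.25^1.4 = 0.143587
Attenuation rate = 1.05 * alpha^1.4 * P / A
= 1.05 * 0.143587 * 3.28 / 0.672 = 0.735883 dB/m
Total Att = 0.735883 * 8.6 = 6.3286 dB


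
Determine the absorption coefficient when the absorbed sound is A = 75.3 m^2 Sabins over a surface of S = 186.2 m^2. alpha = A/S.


Absorption coefficient = absorbed power / incident power
alpha = A / S = 75.3 / 186.2 = 0.4044


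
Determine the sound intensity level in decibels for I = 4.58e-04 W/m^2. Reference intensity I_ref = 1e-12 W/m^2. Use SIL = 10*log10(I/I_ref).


I / I_ref = 4.58e-04 / 1e-12 = 4.58e+08
SIL = 10 * log10(4.58e+08) = 86.609 dB


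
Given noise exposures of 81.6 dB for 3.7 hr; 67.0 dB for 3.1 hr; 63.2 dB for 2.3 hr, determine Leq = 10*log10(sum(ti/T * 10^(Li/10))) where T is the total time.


T_total = 3.7 + 3.1 + 2.3 = 9.1 hr
(3.7/9.1) * 10^(81.6/10) = 5.87706e+07
(3.1/9.1) * 10^(67.0/10) = 1.70734e+06
(2.3/9.1) * 10^(63.2/10) = 528064
Sum = 5.87706e+07 + 1.70734e+06 + 528064 = 6.1006e+07
Leq = 10*log10(6.1006e+07) = 77.854 dB


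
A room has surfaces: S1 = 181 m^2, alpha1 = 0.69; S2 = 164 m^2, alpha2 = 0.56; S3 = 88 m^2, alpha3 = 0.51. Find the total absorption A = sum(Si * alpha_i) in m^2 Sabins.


181 * 0.69 = 124.89
164 * 0.56 = 91.84
88 * 0.51 = 44.88
A_total = 124.89 + 91.84 + 44.88 = 261.61 m^2


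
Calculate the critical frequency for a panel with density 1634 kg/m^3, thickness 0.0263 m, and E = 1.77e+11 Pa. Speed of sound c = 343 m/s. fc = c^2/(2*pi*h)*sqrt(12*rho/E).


12*rho/E = 12*1634/1.77e+11 = 1.1078e-07
sqrt(12*rho/E) = sqrt(1.1078e-07) = 0.000332836
c^2/(2*pi*h) = 343^2/(2*pi*0.0263) = 711955
fc = 711955 * 0.000332836 = 236.96 Hz


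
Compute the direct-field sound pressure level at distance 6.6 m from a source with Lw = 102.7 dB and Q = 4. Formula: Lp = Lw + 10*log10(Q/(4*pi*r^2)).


4*pi*r^2 = 4*pi*6.6^2 = 547.391 m^2
Q / (4*pi*r^2) = 4 / 547.391 = 0.00730739
Lp = 102.7 + 10*log10(0.00730739) = 81.338 dB


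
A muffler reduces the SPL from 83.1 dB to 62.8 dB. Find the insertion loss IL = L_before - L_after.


Insertion loss = SPL without muffler - SPL with muffler
IL = 83.1 - 62.8 = 20.3 dB


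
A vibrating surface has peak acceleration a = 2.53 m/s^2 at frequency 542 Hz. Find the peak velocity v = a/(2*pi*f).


omega = 2*pi*f = 2*pi*542 = 3405.49 rad/s
v = a / omega = 2.53 / 3405.49 = 0.00074292 m/s


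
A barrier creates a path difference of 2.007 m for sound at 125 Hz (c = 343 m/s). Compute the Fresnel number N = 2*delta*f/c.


N = 2*delta*f/c = 2*delta/lambda, where lambda = c/f
lambda = 343 / 125 = 2.744 m
N = 2 * 2.007 / 2.744 = 1.4628


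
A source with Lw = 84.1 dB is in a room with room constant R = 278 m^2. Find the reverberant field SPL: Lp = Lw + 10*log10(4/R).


4/R = 4/278 = 0.0143885
Lp = 84.1 + 10*log10(0.0143885) = 65.68 dB


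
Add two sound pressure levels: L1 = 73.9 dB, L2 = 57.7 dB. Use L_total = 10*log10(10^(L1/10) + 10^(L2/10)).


10^(73.9/10) = 2.45471e+07
10^(57.7/10) = 588844
Sum = 2.45471e+07 + 588844 = 2.51359e+07
L_total = 10*log10(2.51359e+07) = 74.003 dB


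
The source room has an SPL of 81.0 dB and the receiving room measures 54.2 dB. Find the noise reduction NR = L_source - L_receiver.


NR = L_source - L_receiver (difference between source and receiving room levels)
NR = 81.0 - 54.2 = 26.8 dB


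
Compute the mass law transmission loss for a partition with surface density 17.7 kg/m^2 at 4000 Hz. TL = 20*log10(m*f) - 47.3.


m * f = 17.7 * 4000 = 70800
20*log10(70800) = 97.0007 dB
TL = 97.0007 - 47.3 = 49.701 dB


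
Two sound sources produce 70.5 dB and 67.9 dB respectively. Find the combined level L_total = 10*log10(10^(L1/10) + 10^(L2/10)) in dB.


10^(70.5/10) = 1.12202e+07
10^(67.9/10) = 6.16595e+06
Sum = 1.12202e+07 + 6.16595e+06 = 1.73862e+07
L_total = 10*log10(1.73862e+07) = 72.402 dB


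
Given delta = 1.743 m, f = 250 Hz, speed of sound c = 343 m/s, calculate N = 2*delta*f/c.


N = 2*delta*f/c = 2*delta/lambda, where lambda = c/f
lambda = 343 / 250 = 1.372 m
N = 2 * 1.743 / 1.372 = 2.5408


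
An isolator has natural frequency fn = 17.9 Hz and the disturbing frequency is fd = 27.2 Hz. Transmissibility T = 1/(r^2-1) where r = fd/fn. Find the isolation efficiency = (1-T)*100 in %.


r = 27.2 / 17.9 = 1.51955
r^2 - 1 = 1.51955^2 - 1 = 1.30903
T = 1/1.30903 = 0.763924
Efficiency = (1 - 0.763924)*100 = 23.608 %


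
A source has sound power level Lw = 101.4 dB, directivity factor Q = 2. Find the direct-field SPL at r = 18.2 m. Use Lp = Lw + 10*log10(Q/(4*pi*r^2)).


4*pi*r^2 = 4*pi*18.2^2 = 4162.48 m^2
Q / (4*pi*r^2) = 2 / 4162.48 = 0.000480483
Lp = 101.4 + 10*log10(0.000480483) = 68.217 dB


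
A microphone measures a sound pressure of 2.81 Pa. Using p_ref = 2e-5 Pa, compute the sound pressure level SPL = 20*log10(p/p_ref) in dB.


p / p_ref = 2.81 / 2e-5 = 140500
SPL = 20 * log10(140500) = 102.95 dB


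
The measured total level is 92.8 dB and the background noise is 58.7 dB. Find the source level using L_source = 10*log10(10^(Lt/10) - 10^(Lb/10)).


10^(92.8/10) = 1.90546e+09
10^(58.7/10) = 741310
Difference = 1.90546e+09 - 741310 = 1.90472e+09
L_source = 10*log10(1.90472e+09) = 92.798 dB


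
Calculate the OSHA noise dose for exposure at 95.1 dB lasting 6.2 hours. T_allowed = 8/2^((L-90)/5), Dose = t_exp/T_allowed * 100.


T_allowed = 8 / 2^((95.1 - 90)/5) = 3.94493 hr
Dose = 6.2 / 3.94493 * 100 = 157.16 %


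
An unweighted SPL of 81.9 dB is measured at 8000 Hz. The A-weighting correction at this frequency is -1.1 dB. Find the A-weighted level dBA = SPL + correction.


A-weighting table: 8000 Hz -> -1.1 dB correction
SPL_A = SPL + correction = 81.9 + (-1.1) = 80.8 dBA


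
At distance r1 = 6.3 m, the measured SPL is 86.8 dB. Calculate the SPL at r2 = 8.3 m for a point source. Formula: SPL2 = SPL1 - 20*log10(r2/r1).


r2/r1 = 8.3/6.3 = 1.31746
Correction = 20*log10(1.31746) = 2.39475 dB
SPL2 = 86.8 - 2.39475 = 84.405 dB


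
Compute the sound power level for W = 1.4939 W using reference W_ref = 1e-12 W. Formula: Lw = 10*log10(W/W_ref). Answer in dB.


W / W_ref = 1.4939 / 1e-12 = 1.4939e+12
Lw = 10 * log10(1.4939e+12) = 121.74 dB


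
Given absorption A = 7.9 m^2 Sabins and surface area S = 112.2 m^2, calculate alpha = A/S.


Absorption coefficient = absorbed power / incident power
alpha = A / S = 7.9 / 112.2 = 0.07041


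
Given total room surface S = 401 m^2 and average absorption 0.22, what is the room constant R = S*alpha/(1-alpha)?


R = 401 * 0.22 / (1 - 0.22) = 113.1 m^2


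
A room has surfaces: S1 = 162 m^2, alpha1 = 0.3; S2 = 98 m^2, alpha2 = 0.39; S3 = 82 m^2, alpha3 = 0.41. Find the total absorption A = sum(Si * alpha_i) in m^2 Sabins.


162 * 0.3 = 48.6
98 * 0.39 = 38.22
82 * 0.41 = 33.62
A_total = 48.6 + 38.22 + 33.62 = 120.44 m^2


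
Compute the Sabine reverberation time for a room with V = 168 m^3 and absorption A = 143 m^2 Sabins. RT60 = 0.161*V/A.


RT60 = 0.161 * 168 / 143 = 0.18915 s


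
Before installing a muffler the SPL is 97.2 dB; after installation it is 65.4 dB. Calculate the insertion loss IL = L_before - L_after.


Insertion loss = SPL without muffler - SPL with muffler
IL = 97.2 - 65.4 = 31.8 dB


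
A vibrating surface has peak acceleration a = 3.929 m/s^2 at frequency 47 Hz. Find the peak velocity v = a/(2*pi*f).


omega = 2*pi*f = 2*pi*47 = 295.31 rad/s
v = a / omega = 3.929 / 295.31 = 0.013305 m/s


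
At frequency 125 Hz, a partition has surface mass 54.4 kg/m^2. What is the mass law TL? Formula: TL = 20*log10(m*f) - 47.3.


m * f = 54.4 * 125 = 6800
20*log10(6800) = 76.6502 dB
TL = 76.6502 - 47.3 = 29.35 dB


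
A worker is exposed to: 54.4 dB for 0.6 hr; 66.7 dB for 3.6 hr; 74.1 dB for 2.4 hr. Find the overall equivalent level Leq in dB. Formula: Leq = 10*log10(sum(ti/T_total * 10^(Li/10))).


T_total = 0.6 + 3.6 + 2.4 = 6.6 hr
(0.6/6.6) * 10^(54.4/10) = 25038.4
(3.6/6.6) * 10^(66.7/10) = 2.55128e+06
(2.4/6.6) * 10^(74.1/10) = 9.34689e+06
Sum = 25038.4 + 2.55128e+06 + 9.34689e+06 = 1.19232e+07
Leq = 10*log10(1.19232e+07) = 70.764 dB


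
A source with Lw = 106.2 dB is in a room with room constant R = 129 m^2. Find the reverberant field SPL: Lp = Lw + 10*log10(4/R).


4/R = 4/129 = 0.0310078
Lp = 106.2 + 10*log10(0.0310078) = 91.115 dB


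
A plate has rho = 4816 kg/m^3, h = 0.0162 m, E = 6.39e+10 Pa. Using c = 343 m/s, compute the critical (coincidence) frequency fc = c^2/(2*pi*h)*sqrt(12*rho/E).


12*rho/E = 12*4816/6.39e+10 = 9.04413e-07
sqrt(12*rho/E) = sqrt(9.04413e-07) = 0.000951006
c^2/(2*pi*h) = 343^2/(2*pi*0.0162) = 1.15583e+06
fc = 1.15583e+06 * 0.000951006 = 1099.2 Hz


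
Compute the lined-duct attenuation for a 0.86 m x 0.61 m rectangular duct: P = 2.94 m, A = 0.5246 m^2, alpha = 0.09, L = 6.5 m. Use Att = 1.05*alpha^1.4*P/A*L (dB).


alpha^1.4 = 0.09^1.4 = 0.034351
Attenuation rate = 1.05 * alpha^1.4 * P / A
= 1.05 * 0.034351 * 2.94 / 0.5246 = 0.202138 dB/m
Total Att = 0.202138 * 6.5 = 1.3139 dB


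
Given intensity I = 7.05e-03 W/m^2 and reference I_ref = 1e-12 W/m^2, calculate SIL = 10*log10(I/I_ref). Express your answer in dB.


I / I_ref = 7.05e-03 / 1e-12 = 7.05e+09
SIL = 10 * log10(7.05e+09) = 98.482 dB


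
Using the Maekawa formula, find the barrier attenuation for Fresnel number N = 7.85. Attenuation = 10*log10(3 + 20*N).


3 + 20*N = 3 + 20*7.85 = 160
Att = 10*log10(160) = 22.041 dB


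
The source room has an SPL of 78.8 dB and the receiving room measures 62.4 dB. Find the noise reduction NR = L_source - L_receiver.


NR = L_source - L_receiver (difference between source and receiving room levels)
NR = 78.8 - 62.4 = 16.4 dB


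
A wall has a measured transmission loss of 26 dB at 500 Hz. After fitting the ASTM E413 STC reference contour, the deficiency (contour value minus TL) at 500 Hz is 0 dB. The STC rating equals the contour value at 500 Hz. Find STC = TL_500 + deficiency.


By ASTM E413, STC = value of the fitted reference contour at 500 Hz.
Contour value at 500 Hz = TL_500 + deficiency = 26 + 0 = 26
STC = 26


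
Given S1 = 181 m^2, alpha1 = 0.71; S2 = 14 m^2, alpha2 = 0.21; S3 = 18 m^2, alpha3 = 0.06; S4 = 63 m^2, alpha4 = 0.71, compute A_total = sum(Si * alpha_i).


181 * 0.71 = 128.51
14 * 0.21 = 2.94
18 * 0.06 = 1.08
63 * 0.71 = 44.73
A_total = 128.51 + 2.94 + 1.08 + 44.73 = 177.26 m^2


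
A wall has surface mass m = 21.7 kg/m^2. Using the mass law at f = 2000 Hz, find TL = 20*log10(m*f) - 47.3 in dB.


m * f = 21.7 * 2000 = 43400
20*log10(43400) = 92.7498 dB
TL = 92.7498 - 47.3 = 45.45 dB


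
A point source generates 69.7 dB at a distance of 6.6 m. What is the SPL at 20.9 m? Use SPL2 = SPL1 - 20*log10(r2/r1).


r2/r1 = 20.9/6.6 = 3.16667
Correction = 20*log10(3.16667) = 10.0121 dB
SPL2 = 69.7 - 10.0121 = 59.688 dB


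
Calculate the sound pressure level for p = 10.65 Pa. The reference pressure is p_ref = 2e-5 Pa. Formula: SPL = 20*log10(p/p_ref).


p / p_ref = 10.65 / 2e-5 = 532500
SPL = 20 * log10(532500) = 114.53 dB


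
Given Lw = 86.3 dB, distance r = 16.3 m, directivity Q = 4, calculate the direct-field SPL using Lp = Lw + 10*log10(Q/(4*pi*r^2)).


4*pi*r^2 = 4*pi*16.3^2 = 3338.76 m^2
Q / (4*pi*r^2) = 4 / 3338.76 = 0.00119805
Lp = 86.3 + 10*log10(0.00119805) = 57.085 dB


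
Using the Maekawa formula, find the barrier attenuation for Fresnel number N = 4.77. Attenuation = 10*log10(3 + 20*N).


3 + 20*N = 3 + 20*4.77 = 98.4
Att = 10*log10(98.4) = 19.93 dB


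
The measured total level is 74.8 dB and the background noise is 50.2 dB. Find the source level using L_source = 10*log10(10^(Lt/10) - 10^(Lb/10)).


10^(74.8/10) = 3.01995e+07
10^(50.2/10) = 104713
Difference = 3.01995e+07 - 104713 = 3.00948e+07
L_source = 10*log10(3.00948e+07) = 74.785 dB


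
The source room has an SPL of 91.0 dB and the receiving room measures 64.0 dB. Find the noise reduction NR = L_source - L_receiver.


NR = L_source - L_receiver (difference between source and receiving room levels)
NR = 91.0 - 64.0 = 27 dB


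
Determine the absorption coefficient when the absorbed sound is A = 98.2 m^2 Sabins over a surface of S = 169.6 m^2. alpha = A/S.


Absorption coefficient = absorbed power / incident power
alpha = A / S = 98.2 / 169.6 = 0.57901


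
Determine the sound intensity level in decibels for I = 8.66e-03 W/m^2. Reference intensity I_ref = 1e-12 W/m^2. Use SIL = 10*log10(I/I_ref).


I / I_ref = 8.66e-03 / 1e-12 = 8.66e+09
SIL = 10 * log10(8.66e+09) = 99.375 dB


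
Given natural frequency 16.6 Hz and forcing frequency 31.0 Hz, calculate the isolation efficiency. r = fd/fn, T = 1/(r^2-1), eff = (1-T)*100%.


r = 31.0 / 16.6 = 1.86747
r^2 - 1 = 1.86747^2 - 1 = 2.48744
T = 1/2.48744 = 0.40202
Efficiency = (1 - 0.40202)*100 = 59.798 %


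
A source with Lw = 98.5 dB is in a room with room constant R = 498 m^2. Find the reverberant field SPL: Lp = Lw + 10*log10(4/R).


4/R = 4/498 = 0.00803213
Lp = 98.5 + 10*log10(0.00803213) = 77.548 dB


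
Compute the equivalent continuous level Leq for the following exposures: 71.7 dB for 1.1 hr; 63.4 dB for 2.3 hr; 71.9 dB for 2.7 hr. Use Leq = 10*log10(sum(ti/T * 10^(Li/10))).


T_total = 1.1 + 2.3 + 2.7 = 6.1 hr
(1.1/6.1) * 10^(71.7/10) = 2.66724e+06
(2.3/6.1) * 10^(63.4/10) = 824894
(2.7/6.1) * 10^(71.9/10) = 6.85542e+06
Sum = 2.66724e+06 + 824894 + 6.85542e+06 = 1.03476e+07
Leq = 10*log10(1.03476e+07) = 70.148 dB


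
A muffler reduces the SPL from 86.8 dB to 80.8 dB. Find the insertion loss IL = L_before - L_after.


Insertion loss = SPL without muffler - SPL with muffler
IL = 86.8 - 80.8 = 6 dB


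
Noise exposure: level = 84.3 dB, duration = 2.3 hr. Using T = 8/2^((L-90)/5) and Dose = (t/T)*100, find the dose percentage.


T_allowed = 8 / 2^((84.3 - 90)/5) = 17.6305 hr
Dose = 2.3 / 17.6305 * 100 = 13.046 %


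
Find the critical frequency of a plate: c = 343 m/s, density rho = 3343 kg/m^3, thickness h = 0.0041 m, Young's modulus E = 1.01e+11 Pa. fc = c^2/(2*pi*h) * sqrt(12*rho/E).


12*rho/E = 12*3343/1.01e+11 = 3.97188e-07
sqrt(12*rho/E) = sqrt(3.97188e-07) = 0.000630229
c^2/(2*pi*h) = 343^2/(2*pi*0.0041) = 4.56693e+06
fc = 4.56693e+06 * 0.000630229 = 2878.2 Hz


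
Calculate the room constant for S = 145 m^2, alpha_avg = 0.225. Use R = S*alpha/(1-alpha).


R = 145 * 0.225 / (1 - 0.225) = 42.097 m^2


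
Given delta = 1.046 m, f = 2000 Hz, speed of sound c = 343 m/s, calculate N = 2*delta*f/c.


N = 2*delta*f/c = 2*delta/lambda, where lambda = c/f
lambda = 343 / 2000 = 0.1715 m
N = 2 * 1.046 / 0.1715 = 12.198


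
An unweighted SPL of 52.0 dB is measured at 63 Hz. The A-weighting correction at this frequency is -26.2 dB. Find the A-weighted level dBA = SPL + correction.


A-weighting table: 63 Hz -> -26.2 dB correction
SPL_A = SPL + correction = 52.0 + (-26.2) = 25.8 dBA


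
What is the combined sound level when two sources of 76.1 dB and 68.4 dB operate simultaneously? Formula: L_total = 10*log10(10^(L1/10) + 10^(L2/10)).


10^(76.1/10) = 4.0738e+07
10^(68.4/10) = 6.91831e+06
Sum = 4.0738e+07 + 6.91831e+06 = 4.76563e+07
L_total = 10*log10(4.76563e+07) = 76.781 dB


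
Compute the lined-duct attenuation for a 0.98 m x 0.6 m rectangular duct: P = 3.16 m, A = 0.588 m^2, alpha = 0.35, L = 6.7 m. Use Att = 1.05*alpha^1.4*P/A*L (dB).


alpha^1.4 = 0.35^1.4 = 0.229983
Attenuation rate = 1.05 * alpha^1.4 * P / A
= 1.05 * 0.229983 * 3.16 / 0.588 = 1.29776 dB/m
Total Att = 1.29776 * 6.7 = 8.695 dB


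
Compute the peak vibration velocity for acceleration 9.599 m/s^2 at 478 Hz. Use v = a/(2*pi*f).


omega = 2*pi*f = 2*pi*478 = 3003.36 rad/s
v = a / omega = 9.599 / 3003.36 = 0.0031961 m/s


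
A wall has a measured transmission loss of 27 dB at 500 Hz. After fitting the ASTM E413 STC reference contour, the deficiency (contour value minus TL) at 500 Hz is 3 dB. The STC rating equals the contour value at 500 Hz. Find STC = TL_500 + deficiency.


By ASTM E413, STC = value of the fitted reference contour at 500 Hz.
Contour value at 500 Hz = TL_500 + deficiency = 27 + 3 = 30
STC = 30


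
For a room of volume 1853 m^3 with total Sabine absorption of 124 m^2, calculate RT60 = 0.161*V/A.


RT60 = 0.161 * 1853 / 124 = 2.4059 s


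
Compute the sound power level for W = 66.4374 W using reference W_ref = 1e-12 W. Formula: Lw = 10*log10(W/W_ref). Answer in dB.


W / W_ref = 66.4374 / 1e-12 = 6.64374e+13
Lw = 10 * log10(6.64374e+13) = 138.22 dB


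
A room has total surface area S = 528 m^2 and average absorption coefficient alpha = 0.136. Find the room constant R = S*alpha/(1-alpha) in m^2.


R = 528 * 0.136 / (1 - 0.136) = 83.111 m^2


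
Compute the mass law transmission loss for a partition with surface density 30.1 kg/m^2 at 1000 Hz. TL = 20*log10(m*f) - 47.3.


m * f = 30.1 * 1000 = 30100
20*log10(30100) = 89.5713 dB
TL = 89.5713 - 47.3 = 42.271 dB


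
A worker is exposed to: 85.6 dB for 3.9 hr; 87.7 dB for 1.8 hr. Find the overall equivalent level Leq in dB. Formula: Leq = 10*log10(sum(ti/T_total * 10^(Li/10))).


T_total = 3.9 + 1.8 = 5.7 hr
(3.9/5.7) * 10^(85.6/10) = 2.48422e+08
(1.8/5.7) * 10^(87.7/10) = 1.85951e+08
Sum = 2.48422e+08 + 1.85951e+08 = 4.34373e+08
Leq = 10*log10(4.34373e+08) = 86.379 dB


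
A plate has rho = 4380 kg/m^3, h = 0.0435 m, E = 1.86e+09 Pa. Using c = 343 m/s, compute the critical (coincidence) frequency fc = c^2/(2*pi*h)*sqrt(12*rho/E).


12*rho/E = 12*4380/1.86e+09 = 2.82581e-05
sqrt(12*rho/E) = sqrt(2.82581e-05) = 0.00531583
c^2/(2*pi*h) = 343^2/(2*pi*0.0435) = 430446
fc = 430446 * 0.00531583 = 2288.2 Hz


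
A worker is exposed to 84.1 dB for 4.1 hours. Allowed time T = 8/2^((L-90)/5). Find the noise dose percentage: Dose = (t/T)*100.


T_allowed = 8 / 2^((84.1 - 90)/5) = 18.1261 hr
Dose = 4.1 / 18.1261 * 100 = 22.619 %


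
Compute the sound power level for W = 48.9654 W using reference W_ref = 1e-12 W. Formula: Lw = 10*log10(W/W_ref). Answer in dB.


W / W_ref = 48.9654 / 1e-12 = 4.89654e+13
Lw = 10 * log10(4.89654e+13) = 136.9 dB


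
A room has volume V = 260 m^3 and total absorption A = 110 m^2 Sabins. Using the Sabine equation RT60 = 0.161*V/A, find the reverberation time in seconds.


RT60 = 0.161 * 260 / 110 = 0.38055 s


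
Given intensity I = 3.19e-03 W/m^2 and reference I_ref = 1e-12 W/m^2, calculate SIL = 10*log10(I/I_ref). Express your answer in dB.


I / I_ref = 3.19e-03 / 1e-12 = 3.19e+09
SIL = 10 * log10(3.19e+09) = 95.038 dB


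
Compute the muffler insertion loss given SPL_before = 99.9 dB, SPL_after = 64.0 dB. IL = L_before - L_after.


Insertion loss = SPL without muffler - SPL with muffler
IL = 99.9 - 64.0 = 35.9 dB


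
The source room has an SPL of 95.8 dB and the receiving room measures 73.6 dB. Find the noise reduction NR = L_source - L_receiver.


NR = L_source - L_receiver (difference between source and receiving room levels)
NR = 95.8 - 73.6 = 22.2 dB


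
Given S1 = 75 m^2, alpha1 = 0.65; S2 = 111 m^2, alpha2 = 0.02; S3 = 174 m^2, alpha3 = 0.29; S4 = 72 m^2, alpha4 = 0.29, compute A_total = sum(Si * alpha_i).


75 * 0.65 = 48.75
111 * 0.02 = 2.22
174 * 0.29 = 50.46
72 * 0.29 = 20.88
A_total = 48.75 + 2.22 + 50.46 + 20.88 = 122.31 m^2


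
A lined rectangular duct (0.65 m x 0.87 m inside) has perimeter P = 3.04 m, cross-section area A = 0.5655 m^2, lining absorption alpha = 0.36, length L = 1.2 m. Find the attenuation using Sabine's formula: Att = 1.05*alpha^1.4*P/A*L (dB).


alpha^1.4 = 0.36^1.4 = 0.239234
Attenuation rate = 1.05 * alpha^1.4 * P / A
= 1.05 * 0.239234 * 3.04 / 0.5655 = 1.35037 dB/m
Total Att = 1.35037 * 1.2 = 1.6204 dB


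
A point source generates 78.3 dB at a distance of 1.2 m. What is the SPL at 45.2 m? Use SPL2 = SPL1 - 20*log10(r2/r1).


r2/r1 = 45.2/1.2 = 37.6667
Correction = 20*log10(37.6667) = 31.5192 dB
SPL2 = 78.3 - 31.5192 = 46.781 dB


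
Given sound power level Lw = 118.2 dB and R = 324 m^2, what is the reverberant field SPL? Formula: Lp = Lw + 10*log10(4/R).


4/R = 4/324 = 0.0123457
Lp = 118.2 + 10*log10(0.0123457) = 99.115 dB


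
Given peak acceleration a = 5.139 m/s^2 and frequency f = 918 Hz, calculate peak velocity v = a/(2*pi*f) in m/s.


omega = 2*pi*f = 2*pi*918 = 5767.96 rad/s
v = a / omega = 5.139 / 5767.96 = 0.00089096 m/s


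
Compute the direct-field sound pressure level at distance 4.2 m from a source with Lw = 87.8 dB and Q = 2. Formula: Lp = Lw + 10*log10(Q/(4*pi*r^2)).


4*pi*r^2 = 4*pi*4.2^2 = 221.671 m^2
Q / (4*pi*r^2) = 2 / 221.671 = 0.00902238
Lp = 87.8 + 10*log10(0.00902238) = 67.353 dB


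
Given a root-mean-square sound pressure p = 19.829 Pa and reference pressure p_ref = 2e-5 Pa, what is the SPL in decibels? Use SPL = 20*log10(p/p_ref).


p / p_ref = 19.829 / 2e-5 = 991450
SPL = 20 * log10(991450) = 119.93 dB


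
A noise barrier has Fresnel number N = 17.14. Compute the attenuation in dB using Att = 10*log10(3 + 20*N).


3 + 20*N = 3 + 20*17.14 = 345.8
Att = 10*log10(345.8) = 25.388 dB


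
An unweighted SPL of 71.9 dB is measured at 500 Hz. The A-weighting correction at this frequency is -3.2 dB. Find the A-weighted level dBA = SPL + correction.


A-weighting table: 500 Hz -> -3.2 dB correction
SPL_A = SPL + correction = 71.9 + (-3.2) = 68.7 dBA


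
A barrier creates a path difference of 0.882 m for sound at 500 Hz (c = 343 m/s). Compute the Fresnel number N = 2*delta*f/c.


N = 2*delta*f/c = 2*delta/lambda, where lambda = c/f
lambda = 343 / 500 = 0.686 m
N = 2 * 0.882 / 0.686 = 2.5714


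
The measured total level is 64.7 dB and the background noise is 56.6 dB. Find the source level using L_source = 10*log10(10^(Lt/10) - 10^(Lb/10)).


10^(64.7/10) = 2.95121e+06
10^(56.6/10) = 457088
Difference = 2.95121e+06 - 457088 = 2.49412e+06
L_source = 10*log10(2.49412e+06) = 63.969 dB


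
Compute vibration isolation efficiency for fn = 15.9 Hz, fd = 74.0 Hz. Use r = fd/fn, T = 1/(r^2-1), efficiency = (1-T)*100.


r = 74.0 / 15.9 = 4.65409
r^2 - 1 = 4.65409^2 - 1 = 20.6606
T = 1/20.6606 = 0.0484013
Efficiency = (1 - 0.0484013)*100 = 95.16 %


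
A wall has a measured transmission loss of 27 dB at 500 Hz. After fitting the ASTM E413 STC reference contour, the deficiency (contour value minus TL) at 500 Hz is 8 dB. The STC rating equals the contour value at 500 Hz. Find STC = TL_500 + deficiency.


By ASTM E413, STC = value of the fitted reference contour at 500 Hz.
Contour value at 500 Hz = TL_500 + deficiency = 27 + 8 = 35
STC = 35


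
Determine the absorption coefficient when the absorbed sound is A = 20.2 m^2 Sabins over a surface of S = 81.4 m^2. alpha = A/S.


Absorption coefficient = absorbed power / incident power
alpha = A / S = 20.2 / 81.4 = 0.24816


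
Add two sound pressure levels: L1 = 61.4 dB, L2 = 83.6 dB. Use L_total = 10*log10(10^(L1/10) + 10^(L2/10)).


10^(61.4/10) = 1.38038e+06
10^(83.6/10) = 2.29087e+08
Sum = 1.38038e+06 + 2.29087e+08 = 2.30467e+08
L_total = 10*log10(2.30467e+08) = 83.626 dB


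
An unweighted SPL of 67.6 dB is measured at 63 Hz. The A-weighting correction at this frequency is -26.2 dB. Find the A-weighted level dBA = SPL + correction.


A-weighting table: 63 Hz -> -26.2 dB correction
SPL_A = SPL + correction = 67.6 + (-26.2) = 41.4 dBA


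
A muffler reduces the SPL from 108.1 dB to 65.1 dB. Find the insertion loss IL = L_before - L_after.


Insertion loss = SPL without muffler - SPL with muffler
IL = 108.1 - 65.1 = 43 dB


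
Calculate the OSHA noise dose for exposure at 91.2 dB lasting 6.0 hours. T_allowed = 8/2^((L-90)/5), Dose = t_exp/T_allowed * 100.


T_allowed = 8 / 2^((91.2 - 90)/5) = 6.77396 hr
Dose = 6.0 / 6.77396 * 100 = 88.574 %


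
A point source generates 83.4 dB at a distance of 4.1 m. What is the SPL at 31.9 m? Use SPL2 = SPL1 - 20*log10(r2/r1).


r2/r1 = 31.9/4.1 = 7.78049
Correction = 20*log10(7.78049) = 17.8201 dB
SPL2 = 83.4 - 17.8201 = 65.58 dB


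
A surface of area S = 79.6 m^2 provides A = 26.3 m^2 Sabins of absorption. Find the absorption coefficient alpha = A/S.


Absorption coefficient = absorbed power / incident power
alpha = A / S = 26.3 / 79.6 = 0.3304


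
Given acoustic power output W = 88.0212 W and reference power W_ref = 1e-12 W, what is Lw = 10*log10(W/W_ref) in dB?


W / W_ref = 88.0212 / 1e-12 = 8.80212e+13
Lw = 10 * log10(8.80212e+13) = 139.45 dB


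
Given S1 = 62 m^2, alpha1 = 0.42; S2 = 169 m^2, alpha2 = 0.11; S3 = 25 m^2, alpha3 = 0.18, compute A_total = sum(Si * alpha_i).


62 * 0.42 = 26.04
169 * 0.11 = 18.59
25 * 0.18 = 4.5
A_total = 26.04 + 18.59 + 4.5 = 49.13 m^2


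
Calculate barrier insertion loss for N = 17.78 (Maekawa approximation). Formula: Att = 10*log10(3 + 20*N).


3 + 20*N = 3 + 20*17.78 = 358.6
Att = 10*log10(358.6) = 25.546 dB


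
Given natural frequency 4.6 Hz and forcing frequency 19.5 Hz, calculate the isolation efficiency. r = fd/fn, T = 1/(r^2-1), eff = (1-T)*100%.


r = 19.5 / 4.6 = 4.23913
r^2 - 1 = 4.23913^2 - 1 = 16.9702
T = 1/16.9702 = 0.0589268
Efficiency = (1 - 0.0589268)*100 = 94.107 %


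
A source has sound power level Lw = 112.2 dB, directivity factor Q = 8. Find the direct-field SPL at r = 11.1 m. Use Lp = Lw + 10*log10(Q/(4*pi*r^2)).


4*pi*r^2 = 4*pi*11.1^2 = 1548.3 m^2
Q / (4*pi*r^2) = 8 / 1548.3 = 0.00516696
Lp = 112.2 + 10*log10(0.00516696) = 89.332 dB


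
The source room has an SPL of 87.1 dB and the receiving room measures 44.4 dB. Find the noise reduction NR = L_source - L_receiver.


NR = L_source - L_receiver (difference between source and receiving room levels)
NR = 87.1 - 44.4 = 42.7 dB


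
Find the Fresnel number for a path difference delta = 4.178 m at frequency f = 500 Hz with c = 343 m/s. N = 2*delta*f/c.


N = 2*delta*f/c = 2*delta/lambda, where lambda = c/f
lambda = 343 / 500 = 0.686 m
N = 2 * 4.178 / 0.686 = 12.181


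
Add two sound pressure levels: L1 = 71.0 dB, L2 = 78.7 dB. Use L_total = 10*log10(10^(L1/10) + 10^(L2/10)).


10^(71.0/10) = 1.25893e+07
10^(78.7/10) = 7.4131e+07
Sum = 1.25893e+07 + 7.4131e+07 = 8.67203e+07
L_total = 10*log10(8.67203e+07) = 79.381 dB


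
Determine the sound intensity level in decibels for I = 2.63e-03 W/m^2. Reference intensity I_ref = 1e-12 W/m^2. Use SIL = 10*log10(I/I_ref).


I / I_ref = 2.63e-03 / 1e-12 = 2.63e+09
SIL = 10 * log10(2.63e+09) = 94.2 dB


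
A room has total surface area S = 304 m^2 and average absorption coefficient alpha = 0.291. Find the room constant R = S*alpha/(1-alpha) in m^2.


R = 304 * 0.291 / (1 - 0.291) = 124.77 m^2


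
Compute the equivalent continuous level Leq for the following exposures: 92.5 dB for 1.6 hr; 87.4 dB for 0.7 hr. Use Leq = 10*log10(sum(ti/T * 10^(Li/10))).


T_total = 1.6 + 0.7 = 2.3 hr
(1.6/2.3) * 10^(92.5/10) = 1.23706e+09
(0.7/2.3) * 10^(87.4/10) = 1.67252e+08
Sum = 1.23706e+09 + 1.67252e+08 = 1.40431e+09
Leq = 10*log10(1.40431e+09) = 91.475 dB


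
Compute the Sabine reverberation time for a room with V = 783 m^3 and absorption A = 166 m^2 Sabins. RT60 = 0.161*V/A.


RT60 = 0.161 * 783 / 166 = 0.75942 s


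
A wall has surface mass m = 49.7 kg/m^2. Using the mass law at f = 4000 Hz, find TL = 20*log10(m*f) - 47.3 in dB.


m * f = 49.7 * 4000 = 198800
20*log10(198800) = 105.968 dB
TL = 105.968 - 47.3 = 58.668 dB


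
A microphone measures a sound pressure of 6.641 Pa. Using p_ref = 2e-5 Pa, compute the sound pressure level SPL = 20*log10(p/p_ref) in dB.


p / p_ref = 6.641 / 2e-5 = 332050
SPL = 20 * log10(332050) = 110.42 dB


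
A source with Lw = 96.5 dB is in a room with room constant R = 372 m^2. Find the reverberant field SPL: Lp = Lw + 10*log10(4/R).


4/R = 4/372 = 0.0107527
Lp = 96.5 + 10*log10(0.0107527) = 76.815 dB


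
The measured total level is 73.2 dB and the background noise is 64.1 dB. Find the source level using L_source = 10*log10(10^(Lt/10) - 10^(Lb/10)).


10^(73.2/10) = 2.0893e+07
10^(64.1/10) = 2.5704e+06
Difference = 2.0893e+07 - 2.5704e+06 = 1.83226e+07
L_source = 10*log10(1.83226e+07) = 72.63 dB
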